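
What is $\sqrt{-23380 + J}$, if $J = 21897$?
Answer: $i \sqrt{1483} \approx 38.51 i$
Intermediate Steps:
$\sqrt{-23380 + J} = \sqrt{-23380 + 21897} = \sqrt{-1483} = i \sqrt{1483}$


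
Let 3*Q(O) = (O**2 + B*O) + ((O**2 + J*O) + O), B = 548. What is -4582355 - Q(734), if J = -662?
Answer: -14741635/3 ≈ -4.9139e+6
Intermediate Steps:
Q(O) = -113*O/3 + 2*O**2/3 (Q(O) = ((O**2 + 548*O) + ((O**2 - 662*O) + O))/3 = ((O**2 + 548*O) + (O**2 - 661*O))/3 = (-113*O + 2*O**2)/3 = -113*O/3 + 2*O**2/3)
-4582355 - Q(734) = -4582355 - 734*(-113 + 2*734)/3 = -4582355 - 734*(-113 + 1468)/3 = -4582355 - 734*1355/3 = -4582355 - 1*994570/3 = -4582355 - 994570/3 = -14741635/3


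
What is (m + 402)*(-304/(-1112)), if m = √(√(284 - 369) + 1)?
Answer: 15276/139 + 38*√(1 + I*√85)/139 ≈ 110.52 + 0.55603*I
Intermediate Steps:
m = √(1 + I*√85) (m = √(√(-85) + 1) = √(I*√85 + 1) = √(1 + I*√85) ≈ 2.2665 + 2.0339*I)
(m + 402)*(-304/(-1112)) = (√(1 + I*√85) + 402)*(-304/(-1112)) = (402 + √(1 + I*√85))*(-304*(-1/1112)) = (402 + √(1 + I*√85))*(38/139) = 15276/139 + 38*√(1 + I*√85)/139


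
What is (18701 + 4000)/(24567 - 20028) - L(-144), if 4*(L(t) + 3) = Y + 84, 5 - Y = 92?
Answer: 52963/6052 ≈ 8.7513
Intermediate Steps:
Y = -87 (Y = 5 - 1*92 = 5 - 92 = -87)
L(t) = -15/4 (L(t) = -3 + (-87 + 84)/4 = -3 + (1/4)*(-3) = -3 - 3/4 = -15/4)
(18701 + 4000)/(24567 - 20028) - L(-144) = (18701 + 4000)/(24567 - 20028) - 1*(-15/4) = 22701/4539 + 15/4 = 22701*(1/4539) + 15/4 = 7567/1513 + 15/4 = 52963/6052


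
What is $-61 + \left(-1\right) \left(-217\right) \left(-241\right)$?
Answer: $-52358$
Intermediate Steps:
$-61 + \left(-1\right) \left(-217\right) \left(-241\right) = -61 + 217 \left(-241\right) = -61 - 52297 = -52358$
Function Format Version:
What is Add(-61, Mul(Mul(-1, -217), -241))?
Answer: -52358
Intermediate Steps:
Add(-61, Mul(Mul(-1, -217), -241)) = Add(-61, Mul(217, -241)) = Add(-61, -52297) = -52358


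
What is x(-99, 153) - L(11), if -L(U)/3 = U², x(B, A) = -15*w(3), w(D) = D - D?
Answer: 363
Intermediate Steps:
w(D) = 0
x(B, A) = 0 (x(B, A) = -15*0 = 0)
L(U) = -3*U²
x(-99, 153) - L(11) = 0 - (-3)*11² = 0 - (-3)*121 = 0 - 1*(-363) = 0 + 363 = 363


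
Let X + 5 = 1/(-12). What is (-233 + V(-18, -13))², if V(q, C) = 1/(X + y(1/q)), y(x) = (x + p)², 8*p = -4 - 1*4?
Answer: 22494300361/413449 ≈ 54407.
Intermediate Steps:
p = -1 (p = (-4 - 1*4)/8 = (-4 - 4)/8 = (⅛)*(-8) = -1)
X = -61/12 (X = -5 + 1/(-12) = -5 - 1/12 = -61/12 ≈ -5.0833)
y(x) = (-1 + x)² (y(x) = (x - 1)² = (-1 + x)²)
V(q, C) = 1/(-61/12 + (-1 + 1/q)²)
(-233 + V(-18, -13))² = (-233 + 12*(-18)²/(-61*(-18)² + 12*(-1 - 18)²))² = (-233 + 12*324/(-61*324 + 12*(-19)²))² = (-233 + 12*324/(-19764 + 12*361))² = (-233 + 12*324/(-19764 + 4332))² = (-233 + 12*324/(-15432))² = (-233 + 12*324*(-1/15432))² = (-233 - 162/643)² = (-149981/643)² = 22494300361/413449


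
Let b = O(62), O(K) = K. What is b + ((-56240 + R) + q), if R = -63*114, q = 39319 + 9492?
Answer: -14549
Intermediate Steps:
q = 48811
b = 62
R = -7182
b + ((-56240 + R) + q) = 62 + ((-56240 - 7182) + 48811) = 62 + (-63422 + 48811) = 62 - 14611 = -14549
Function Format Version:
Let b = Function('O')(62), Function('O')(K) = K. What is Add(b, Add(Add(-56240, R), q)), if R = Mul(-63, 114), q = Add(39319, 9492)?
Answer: -14549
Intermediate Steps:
q = 48811
b = 62
R = -7182
Add(b, Add(Add(-56240, R), q)) = Add(62, Add(Add(-56240, -7182), 48811)) = Add(62, Add(-63422, 48811)) = Add(62, -14611) = -14549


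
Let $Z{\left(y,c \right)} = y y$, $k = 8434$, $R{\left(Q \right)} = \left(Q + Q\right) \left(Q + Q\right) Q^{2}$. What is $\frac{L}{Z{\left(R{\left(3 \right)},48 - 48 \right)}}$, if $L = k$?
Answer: $\frac{4217}{52488} \approx 0.080342$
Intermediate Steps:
$R{\left(Q \right)} = 4 Q^{4}$ ($R{\left(Q \right)} = 2 Q 2 Q Q^{2} = 4 Q^{2} Q^{2} = 4 Q^{4}$)
$Z{\left(y,c \right)} = y^{2}$
$L = 8434$
$\frac{L}{Z{\left(R{\left(3 \right)},48 - 48 \right)}} = \frac{8434}{\left(4 \cdot 3^{4}\right)^{2}} = \frac{8434}{\left(4 \cdot 81\right)^{2}} = \frac{8434}{324^{2}} = \frac{8434}{104976} = 8434 \cdot \frac{1}{104976} = \frac{4217}{52488}$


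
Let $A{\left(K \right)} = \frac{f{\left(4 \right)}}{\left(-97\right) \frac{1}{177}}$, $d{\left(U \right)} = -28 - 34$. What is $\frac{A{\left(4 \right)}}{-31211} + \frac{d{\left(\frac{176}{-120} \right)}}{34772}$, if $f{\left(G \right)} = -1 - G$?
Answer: $- \frac{1851493}{892127818} \approx -0.0020754$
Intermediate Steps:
$d{\left(U \right)} = -62$
$A{\left(K \right)} = \frac{885}{97}$ ($A{\left(K \right)} = \frac{-1 - 4}{\left(-97\right) \frac{1}{177}} = - \frac{5}{- \frac{97}{177}} = \left(-5\right) \left(- \frac{177}{97}\right) = \frac{885}{97}$)
$\frac{A{\left(4 \right)}}{-31211} + \frac{d{\left(\frac{176}{-120} \right)}}{34772} = \frac{885}{97 \left(-31211\right)} - \frac{62}{34772} = \frac{885}{97} \left(- \frac{1}{31211}\right) - \frac{31}{17386} = - \frac{15}{51313} - \frac{31}{17386} = - \frac{1851493}{892127818}$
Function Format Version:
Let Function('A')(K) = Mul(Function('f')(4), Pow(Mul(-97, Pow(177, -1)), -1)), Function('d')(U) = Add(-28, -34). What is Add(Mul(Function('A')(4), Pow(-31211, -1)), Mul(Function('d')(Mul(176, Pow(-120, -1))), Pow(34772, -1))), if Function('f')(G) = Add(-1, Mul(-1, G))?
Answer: Rational(-1851493, 892127818) ≈ -0.0020754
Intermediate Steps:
Function('d')(U) = -62
Function('A')(K) = Rational(885, 97) (Function('A')(K) = Mul(Add(-1, Mul(-1, 4)), Pow(Mul(-97, Pow(177, -1)), -1)) = Mul(Add(-1, -4), Pow(Mul(-97, Rational(1, 177)), -1)) = Mul(-5, Pow(Rational(-97, 177), -1)) = Mul(-5, Rational(-177, 97)) = Rational(885, 97))
Add(Mul(Function('A')(4), Pow(-31211, -1)), Mul(Function('d')(Mul(176, Pow(-120, -1))), Pow(34772, -1))) = Add(Mul(Rational(885, 97), Pow(-31211, -1)), Mul(-62, Pow(34772, -1))) = Add(Mul(Rational(885, 97), Rational(-1, 31211)), Mul(-62, Rational(1, 34772))) = Add(Rational(-15, 51313), Rational(-31, 17386)) = Rational(-1851493, 892127818)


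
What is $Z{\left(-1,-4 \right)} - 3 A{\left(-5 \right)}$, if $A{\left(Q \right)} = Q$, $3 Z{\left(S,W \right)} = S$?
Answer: $\frac{44}{3} \approx 14.667$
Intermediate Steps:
$Z{\left(S,W \right)} = \frac{S}{3}$
$Z{\left(-1,-4 \right)} - 3 A{\left(-5 \right)} = \frac{1}{3} \left(-1\right) - -15 = - \frac{1}{3} + 15 = \frac{44}{3}$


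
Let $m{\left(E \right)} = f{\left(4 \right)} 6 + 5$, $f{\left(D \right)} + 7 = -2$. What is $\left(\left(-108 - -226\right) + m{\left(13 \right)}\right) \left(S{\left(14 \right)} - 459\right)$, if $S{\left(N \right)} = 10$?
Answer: $-30981$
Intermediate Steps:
$f{\left(D \right)} = -9$ ($f{\left(D \right)} = -7 - 2 = -9$)
$m{\left(E \right)} = -49$ ($m{\left(E \right)} = \left(-9\right) 6 + 5 = -54 + 5 = -49$)
$\left(\left(-108 - -226\right) + m{\left(13 \right)}\right) \left(S{\left(14 \right)} - 459\right) = \left(\left(-108 - -226\right) - 49\right) \left(10 - 459\right) = \left(\left(-108 + 226\right) - 49\right) \left(-449\right) = \left(118 - 49\right) \left(-449\right) = 69 \left(-449\right) = -30981$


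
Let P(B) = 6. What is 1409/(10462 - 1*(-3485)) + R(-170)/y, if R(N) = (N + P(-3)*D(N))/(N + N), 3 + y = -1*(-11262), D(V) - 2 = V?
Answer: 901694351/8898325470 ≈ 0.10133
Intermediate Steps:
D(V) = 2 + V
y = 11259 (y = -3 - 1*(-11262) = -3 + 11262 = 11259)
R(N) = (12 + 7*N)/(2*N) (R(N) = (N + 6*(2 + N))/(N + N) = (N + (12 + 6*N))/((2*N)) = (12 + 7*N)*(1/(2*N)) = (12 + 7*N)/(2*N))
1409/(10462 - 1*(-3485)) + R(-170)/y = 1409/(10462 - 1*(-3485)) + (7/2 + 6/(-170))/11259 = 1409/(10462 + 3485) + (7/2 + 6*(-1/170))*(1/11259) = 1409/13947 + (7/2 - 3/85)*(1/11259) = 1409*(1/13947) + (589/170)*(1/11259) = 1409/13947 + 589/1914030 = 901694351/8898325470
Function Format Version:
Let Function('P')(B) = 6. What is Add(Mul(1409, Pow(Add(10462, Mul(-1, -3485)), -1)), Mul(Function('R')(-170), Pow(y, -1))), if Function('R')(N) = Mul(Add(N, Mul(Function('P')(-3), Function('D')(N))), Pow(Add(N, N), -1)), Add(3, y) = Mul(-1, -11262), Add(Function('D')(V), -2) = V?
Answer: Rational(901694351, 8898325470) ≈ 0.10133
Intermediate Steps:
Function('D')(V) = Add(2, V)
y = 11259 (y = Add(-3, Mul(-1, -11262)) = Add(-3, 11262) = 11259)
Function('R')(N) = Mul(Rational(1, 2), Pow(N, -1), Add(12, Mul(7, N))) (Function('R')(N) = Mul(Add(N, Mul(6, Add(2, N))), Pow(Add(N, N), -1)) = Mul(Add(N, Add(12, Mul(6, N))), Pow(Mul(2, N), -1)) = Mul(Add(12, Mul(7, N)), Mul(Rational(1, 2), Pow(N, -1))) = Mul(Rational(1, 2), Pow(N, -1), Add(12, Mul(7, N))))
Add(Mul(1409, Pow(Add(10462, Mul(-1, -3485)), -1)), Mul(Function('R')(-170), Pow(y, -1))) = Add(Mul(1409, Pow(Add(10462, Mul(-1, -3485)), -1)), Mul(Add(Rational(7, 2), Mul(6, Pow(-170, -1))), Pow(11259, -1))) = Add(Mul(1409, Pow(Add(10462, 3485), -1)), Mul(Add(Rational(7, 2), Mul(6, Rational(-1, 170))), Rational(1, 11259))) = Add(Mul(1409, Pow(13947, -1)), Mul(Add(Rational(7, 2), Rational(-3, 85)), Rational(1, 11259))) = Add(Mul(1409, Rational(1, 13947)), Mul(Rational(589, 170), Rational(1, 11259))) = Add(Rational(1409, 13947), Rational(589, 1914030)) = Rational(901694351, 8898325470)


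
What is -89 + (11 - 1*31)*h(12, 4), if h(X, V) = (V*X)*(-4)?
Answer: 3751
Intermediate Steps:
h(X, V) = -4*V*X
-89 + (11 - 1*31)*h(12, 4) = -89 + (11 - 1*31)*(-4*4*12) = -89 + (11 - 31)*(-192) = -89 - 20*(-192) = -89 + 3840 = 3751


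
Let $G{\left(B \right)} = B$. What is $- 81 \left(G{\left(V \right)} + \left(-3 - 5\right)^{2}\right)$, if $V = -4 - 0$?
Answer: $-4860$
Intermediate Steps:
$V = -4$ ($V = -4 + 0 = -4$)
$- 81 \left(G{\left(V \right)} + \left(-3 - 5\right)^{2}\right) = - 81 \left(-4 + \left(-3 - 5\right)^{2}\right) = - 81 \left(-4 + \left(-8\right)^{2}\right) = - 81 \left(-4 + 64\right) = \left(-81\right) 60 = -4860$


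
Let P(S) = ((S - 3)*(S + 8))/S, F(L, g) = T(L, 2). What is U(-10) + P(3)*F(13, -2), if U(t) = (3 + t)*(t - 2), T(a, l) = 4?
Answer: 84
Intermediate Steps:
F(L, g) = 4
U(t) = (-2 + t)*(3 + t) (U(t) = (3 + t)*(-2 + t) = (-2 + t)*(3 + t))
P(S) = (-3 + S)*(8 + S)/S (P(S) = ((-3 + S)*(8 + S))/S = (-3 + S)*(8 + S)/S)
U(-10) + P(3)*F(13, -2) = (-6 - 10 + (-10)²) + (5 + 3 - 24/3)*4 = (-6 - 10 + 100) + (5 + 3 - 24*⅓)*4 = 84 + (5 + 3 - 8)*4 = 84 + 0*4 = 84 + 0 = 84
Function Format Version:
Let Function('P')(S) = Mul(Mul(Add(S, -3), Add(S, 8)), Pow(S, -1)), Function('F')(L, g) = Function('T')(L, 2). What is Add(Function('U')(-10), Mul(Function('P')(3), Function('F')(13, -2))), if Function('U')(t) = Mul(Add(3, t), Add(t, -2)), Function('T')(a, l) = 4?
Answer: 84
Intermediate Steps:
Function('F')(L, g) = 4
Function('U')(t) = Mul(Add(-2, t), Add(3, t)) (Function('U')(t) = Mul(Add(3, t), Add(-2, t)) = Mul(Add(-2, t), Add(3, t)))
Function('P')(S) = Mul(Pow(S, -1), Add(-3, S), Add(8, S)) (Function('P')(S) = Mul(Mul(Add(-3, S), Add(8, S)), Pow(S, -1)) = Mul(Pow(S, -1), Add(-3, S), Add(8, S)))
Add(Function('U')(-10), Mul(Function('P')(3), Function('F')(13, -2))) = Add(Add(-6, -10, Pow(-10, 2)), Mul(Add(5, 3, Mul(-24, Pow(3, -1))), 4)) = Add(Add(-6, -10, 100), Mul(Add(5, 3, Mul(-24, Rational(1, 3))), 4)) = Add(84, Mul(Add(5, 3, -8), 4)) = Add(84, Mul(0, 4)) = Add(84, 0) = 84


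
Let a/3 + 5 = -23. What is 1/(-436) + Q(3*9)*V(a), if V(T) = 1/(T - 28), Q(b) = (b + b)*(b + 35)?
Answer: -22810/763 ≈ -29.895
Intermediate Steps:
a = -84 (a = -15 + 3*(-23) = -15 - 69 = -84)
Q(b) = 2*b*(35 + b) (Q(b) = (2*b)*(35 + b) = 2*b*(35 + b))
V(T) = 1/(-28 + T)
1/(-436) + Q(3*9)*V(a) = 1/(-436) + (2*(3*9)*(35 + 3*9))/(-28 - 84) = -1/436 + (2*27*(35 + 27))/(-112) = -1/436 + (2*27*62)*(-1/112) = -1/436 + 3348*(-1/112) = -1/436 - 837/28 = -22810/763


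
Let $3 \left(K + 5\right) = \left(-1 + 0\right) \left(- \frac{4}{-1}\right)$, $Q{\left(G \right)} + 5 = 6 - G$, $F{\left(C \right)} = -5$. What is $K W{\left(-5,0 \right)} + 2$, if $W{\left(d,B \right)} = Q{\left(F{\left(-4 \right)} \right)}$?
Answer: $-36$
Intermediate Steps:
$Q{\left(G \right)} = 1 - G$ ($Q{\left(G \right)} = -5 - \left(-6 + G\right) = 1 - G$)
$W{\left(d,B \right)} = 6$ ($W{\left(d,B \right)} = 1 - -5 = 1 + 5 = 6$)
$K = - \frac{19}{3}$ ($K = -5 + \frac{\left(-1 + 0\right) \left(- \frac{4}{-1}\right)}{3} = -5 + \frac{\left(-1\right) \left(\left(-4\right) \left(-1\right)\right)}{3} = -5 + \frac{\left(-1\right) 4}{3} = -5 + \frac{1}{3} \left(-4\right) = -5 - \frac{4}{3} = - \frac{19}{3} \approx -6.3333$)
$K W{\left(-5,0 \right)} + 2 = \left(- \frac{19}{3}\right) 6 + 2 = -38 + 2 = -36$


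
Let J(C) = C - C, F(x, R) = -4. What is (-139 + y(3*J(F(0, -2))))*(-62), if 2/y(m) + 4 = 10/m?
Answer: 8618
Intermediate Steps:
J(C) = 0
y(m) = 2/(-4 + 10/m)
(-139 + y(3*J(F(0, -2))))*(-62) = (-139 - 3*0/(-5 + 2*(3*0)))*(-62) = (-139 - 1*0/(-5 + 2*0))*(-62) = (-139 - 1*0/(-5 + 0))*(-62) = (-139 - 1*0/(-5))*(-62) = (-139 - 1*0*(-⅕))*(-62) = (-139 + 0)*(-62) = -139*(-62) = 8618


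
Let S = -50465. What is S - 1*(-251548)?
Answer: 201083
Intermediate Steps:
S - 1*(-251548) = -50465 - 1*(-251548) = -50465 + 251548 = 201083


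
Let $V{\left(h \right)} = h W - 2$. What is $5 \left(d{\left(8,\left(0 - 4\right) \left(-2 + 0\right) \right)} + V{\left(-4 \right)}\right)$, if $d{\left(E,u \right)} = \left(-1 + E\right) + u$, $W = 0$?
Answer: $65$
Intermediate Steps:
$V{\left(h \right)} = -2$ ($V{\left(h \right)} = h 0 - 2 = 0 - 2 = -2$)
$d{\left(E,u \right)} = -1 + E + u$
$5 \left(d{\left(8,\left(0 - 4\right) \left(-2 + 0\right) \right)} + V{\left(-4 \right)}\right) = 5 \left(\left(-1 + 8 + \left(0 - 4\right) \left(-2 + 0\right)\right) - 2\right) = 5 \left(\left(-1 + 8 - -8\right) - 2\right) = 5 \left(\left(-1 + 8 + 8\right) - 2\right) = 5 \left(15 - 2\right) = 5 \cdot 13 = 65$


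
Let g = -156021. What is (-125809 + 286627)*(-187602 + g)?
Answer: -55260763614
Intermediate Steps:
(-125809 + 286627)*(-187602 + g) = (-125809 + 286627)*(-187602 - 156021) = 160818*(-343623) = -55260763614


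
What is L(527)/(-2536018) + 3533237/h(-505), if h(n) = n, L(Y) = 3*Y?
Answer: -8960353428671/1280689090 ≈ -6996.5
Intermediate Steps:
L(527)/(-2536018) + 3533237/h(-505) = (3*527)/(-2536018) + 3533237/(-505) = 1581*(-1/2536018) + 3533237*(-1/505) = -1581/2536018 - 3533237/505 = -8960353428671/1280689090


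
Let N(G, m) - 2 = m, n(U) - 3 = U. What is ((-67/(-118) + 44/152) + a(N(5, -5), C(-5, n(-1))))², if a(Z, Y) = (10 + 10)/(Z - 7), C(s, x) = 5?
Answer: 1640961/1256641 ≈ 1.3058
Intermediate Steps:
n(U) = 3 + U
N(G, m) = 2 + m
a(Z, Y) = 20/(-7 + Z)
((-67/(-118) + 44/152) + a(N(5, -5), C(-5, n(-1))))² = ((-67/(-118) + 44/152) + 20/(-7 + (2 - 5)))² = ((-67*(-1/118) + 44*(1/152)) + 20/(-7 - 3))² = ((67/118 + 11/38) + 20/(-10))² = (961/1121 + 20*(-⅒))² = (961/1121 - 2)² = (-1281/1121)² = 1640961/1256641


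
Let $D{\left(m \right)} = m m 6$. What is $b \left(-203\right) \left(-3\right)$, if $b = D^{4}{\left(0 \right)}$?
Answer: $0$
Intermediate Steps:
$D{\left(m \right)} = 6 m^{2}$ ($D{\left(m \right)} = m^{2} \cdot 6 = 6 m^{2}$)
$b = 0$ ($b = \left(6 \cdot 0^{2}\right)^{4} = \left(6 \cdot 0\right)^{4} = 0^{4} = 0$)
$b \left(-203\right) \left(-3\right) = 0 \left(-203\right) \left(-3\right) = 0 \left(-3\right) = 0$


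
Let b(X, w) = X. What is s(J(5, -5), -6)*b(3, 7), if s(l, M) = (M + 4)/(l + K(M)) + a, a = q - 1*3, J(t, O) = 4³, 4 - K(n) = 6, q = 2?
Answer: -96/31 ≈ -3.0968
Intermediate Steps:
K(n) = -2 (K(n) = 4 - 1*6 = 4 - 6 = -2)
J(t, O) = 64
a = -1 (a = 2 - 1*3 = 2 - 3 = -1)
s(l, M) = -1 + (4 + M)/(-2 + l) (s(l, M) = (M + 4)/(l - 2) - 1 = (4 + M)/(-2 + l) - 1 = -1 + (4 + M)/(-2 + l))
s(J(5, -5), -6)*b(3, 7) = ((6 - 6 - 1*64)/(-2 + 64))*3 = ((6 - 6 - 64)/62)*3 = ((1/62)*(-64))*3 = -32/31*3 = -96/31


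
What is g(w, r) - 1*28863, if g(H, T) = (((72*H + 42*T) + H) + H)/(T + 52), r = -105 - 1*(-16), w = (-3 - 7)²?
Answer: -1071593/37 ≈ -28962.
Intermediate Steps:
w = 100 (w = (-10)² = 100)
r = -89 (r = -105 + 16 = -89)
g(H, T) = (42*T + 74*H)/(52 + T) (g(H, T) = (((42*T + 72*H) + H) + H)/(52 + T) = ((42*T + 73*H) + H)/(52 + T) = (42*T + 74*H)/(52 + T))
g(w, r) - 1*28863 = 2*(21*(-89) + 37*100)/(52 - 89) - 1*28863 = 2*(-1869 + 3700)/(-37) - 28863 = 2*(-1/37)*1831 - 28863 = -3662/37 - 28863 = -1071593/37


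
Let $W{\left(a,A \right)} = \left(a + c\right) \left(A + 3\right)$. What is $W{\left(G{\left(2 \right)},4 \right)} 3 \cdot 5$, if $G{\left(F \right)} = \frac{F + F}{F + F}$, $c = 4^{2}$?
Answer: $1785$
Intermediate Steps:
$c = 16$
$G{\left(F \right)} = 1$ ($G{\left(F \right)} = \frac{2 F}{2 F} = 2 F \frac{1}{2 F} = 1$)
$W{\left(a,A \right)} = \left(3 + A\right) \left(16 + a\right)$ ($W{\left(a,A \right)} = \left(a + 16\right) \left(A + 3\right) = \left(16 + a\right) \left(3 + A\right) = \left(3 + A\right) \left(16 + a\right)$)
$W{\left(G{\left(2 \right)},4 \right)} 3 \cdot 5 = \left(48 + 3 \cdot 1 + 16 \cdot 4 + 4 \cdot 1\right) 3 \cdot 5 = \left(48 + 3 + 64 + 4\right) 3 \cdot 5 = 119 \cdot 3 \cdot 5 = 357 \cdot 5 = 1785$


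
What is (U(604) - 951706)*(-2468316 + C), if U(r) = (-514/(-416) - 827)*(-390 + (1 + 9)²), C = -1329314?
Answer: 140649725342735/52 ≈ 2.7048e+12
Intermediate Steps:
U(r) = 24905055/104 (U(r) = (-514*(-1/416) - 827)*(-390 + 10²) = (257/208 - 827)*(-390 + 100) = -171759/208*(-290) = 24905055/104)
(U(604) - 951706)*(-2468316 + C) = (24905055/104 - 951706)*(-2468316 - 1329314) = -74072369/104*(-3797630) = 140649725342735/52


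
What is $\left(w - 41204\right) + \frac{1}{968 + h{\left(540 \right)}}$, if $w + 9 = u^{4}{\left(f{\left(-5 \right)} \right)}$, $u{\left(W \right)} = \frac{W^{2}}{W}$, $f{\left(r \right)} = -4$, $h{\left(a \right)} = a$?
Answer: $- \frac{61763155}{1508} \approx -40957.0$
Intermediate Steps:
$u{\left(W \right)} = W$
$w = 247$ ($w = -9 + \left(-4\right)^{4} = -9 + 256 = 247$)
$\left(w - 41204\right) + \frac{1}{968 + h{\left(540 \right)}} = \left(247 - 41204\right) + \frac{1}{968 + 540} = -40957 + \frac{1}{1508} = - \frac{61763155}{1508}$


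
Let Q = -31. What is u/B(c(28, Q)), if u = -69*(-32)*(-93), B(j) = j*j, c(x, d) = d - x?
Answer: -205344/3481 ≈ -58.990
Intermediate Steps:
B(j) = j²
u = -205344 (u = 2208*(-93) = -205344)
u/B(c(28, Q)) = -205344/(-31 - 1*28)² = -205344/(-31 - 28)² = -205344/((-59)²) = -205344/3481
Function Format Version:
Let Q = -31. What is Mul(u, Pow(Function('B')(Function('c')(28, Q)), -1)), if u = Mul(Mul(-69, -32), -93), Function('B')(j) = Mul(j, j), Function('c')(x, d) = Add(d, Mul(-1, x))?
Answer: Rational(-205344, 3481) ≈ -58.990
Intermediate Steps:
Function('B')(j) = Pow(j, 2)
u = -205344 (u = Mul(2208, -93) = -205344)
Mul(u, Pow(Function('B')(Function('c')(28, Q)), -1)) = Mul(-205344, Pow(Pow(Add(-31, Mul(-1, 28)), 2), -1)) = Mul(-205344, Pow(Pow(Add(-31, -28), 2), -1)) = Mul(-205344, Pow(Pow(-59, 2), -1)) = Mul(-205344, Pow(3481, -1)) = Mul(-205344, Rational(1, 3481)) = Rational(-205344, 3481)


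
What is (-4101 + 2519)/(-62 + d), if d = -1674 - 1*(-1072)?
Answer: 791/332 ≈ 2.3825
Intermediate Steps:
d = -602 (d = -1674 + 1072 = -602)
(-4101 + 2519)/(-62 + d) = (-4101 + 2519)/(-62 - 602) = -1582/(-664) = -1582*(-1/664) = 791/332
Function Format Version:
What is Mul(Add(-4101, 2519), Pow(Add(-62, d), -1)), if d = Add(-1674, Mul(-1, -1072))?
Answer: Rational(791, 332) ≈ 2.3825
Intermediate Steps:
d = -602 (d = Add(-1674, 1072) = -602)
Mul(Add(-4101, 2519), Pow(Add(-62, d), -1)) = Mul(Add(-4101, 2519), Pow(Add(-62, -602), -1)) = Mul(-1582, Pow(-664, -1)) = Mul(-1582, Rational(-1, 664)) = Rational(791, 332)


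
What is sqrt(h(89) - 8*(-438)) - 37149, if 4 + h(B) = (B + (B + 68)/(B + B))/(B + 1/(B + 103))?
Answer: -37149 + 2*sqrt(2024634599372771)/1520921 ≈ -37090.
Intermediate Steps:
h(B) = -4 + (B + (68 + B)/(2*B))/(B + 1/(103 + B)) (h(B) = -4 + (B + (B + 68)/(B + B))/(B + 1/(B + 103)) = -4 + (B + (68 + B)/((2*B)))/(B + 1/(103 + B)) = -4 + (B + (68 + B)*(1/(2*B)))/(B + 1/(103 + B)) = -4 + (B + (68 + B)/(2*B))/(B + 1/(103 + B)))
sqrt(h(89) - 8*(-438)) - 37149 = sqrt((1/2)*(7004 - 617*89**2 - 6*89**3 + 163*89)/(89*(1 + 89**2 + 103*89)) - 8*(-438)) - 37149 = sqrt((1/2)*(1/89)*(7004 - 617*7921 - 6*704969 + 14507)/(1 + 7921 + 9167) + 3504) - 37149 = sqrt((1/2)*(1/89)*(7004 - 4887257 - 4229814 + 14507)/17089 + 3504) - 37149 = sqrt((1/2)*(1/89)*(1/17089)*(-9095560) + 3504) - 37149 = sqrt(-4547780/1520921 + 3504) - 37149 = sqrt(5324759404/1520921) - 37149 = 2*sqrt(2024634599372771)/1520921 - 37149 = -37149 + 2*sqrt(2024634599372771)/1520921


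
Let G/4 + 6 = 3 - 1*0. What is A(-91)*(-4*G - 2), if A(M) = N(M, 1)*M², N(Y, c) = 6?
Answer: 2285556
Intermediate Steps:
G = -12 (G = -24 + 4*(3 - 1*0) = -24 + 4*(3 + 0) = -24 + 4*3 = -24 + 12 = -12)
A(M) = 6*M²
A(-91)*(-4*G - 2) = (6*(-91)²)*(-4*(-12) - 2) = (6*8281)*(48 - 2) = 49686*46 = 2285556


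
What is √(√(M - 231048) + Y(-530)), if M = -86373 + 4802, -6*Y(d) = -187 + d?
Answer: √(478 + 4*I*√312619)/2 ≈ 18.591 + 15.037*I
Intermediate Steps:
Y(d) = 187/6 - d/6 (Y(d) = -(-187 + d)/6 = 187/6 - d/6)
M = -81571
√(√(M - 231048) + Y(-530)) = √(√(-81571 - 231048) + (187/6 - ⅙*(-530))) = √(√(-312619) + (187/6 + 265/3)) = √(I*√312619 + 239/2) = √(239/2 + I*√312619)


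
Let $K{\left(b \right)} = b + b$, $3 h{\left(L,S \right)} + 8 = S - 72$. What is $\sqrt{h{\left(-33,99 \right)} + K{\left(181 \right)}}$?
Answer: $\frac{\sqrt{3315}}{3} \approx 19.192$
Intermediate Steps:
$h{\left(L,S \right)} = - \frac{80}{3} + \frac{S}{3}$ ($h{\left(L,S \right)} = - \frac{8}{3} + \frac{S - 72}{3} = - \frac{8}{3} + \frac{-72 + S}{3} = - \frac{8}{3} + \left(-24 + \frac{S}{3}\right) = - \frac{80}{3} + \frac{S}{3}$)
$K{\left(b \right)} = 2 b$
$\sqrt{h{\left(-33,99 \right)} + K{\left(181 \right)}} = \sqrt{\left(- \frac{80}{3} + \frac{1}{3} \cdot 99\right) + 2 \cdot 181} = \sqrt{\left(- \frac{80}{3} + 33\right) + 362} = \sqrt{\frac{19}{3} + 362} = \sqrt{\frac{1105}{3}} = \frac{\sqrt{3315}}{3}$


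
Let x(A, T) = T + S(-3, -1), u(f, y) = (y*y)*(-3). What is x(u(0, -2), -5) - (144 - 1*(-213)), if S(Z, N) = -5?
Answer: -367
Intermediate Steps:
u(f, y) = -3*y² (u(f, y) = y²*(-3) = -3*y²)
x(A, T) = -5 + T (x(A, T) = T - 5 = -5 + T)
x(u(0, -2), -5) - (144 - 1*(-213)) = (-5 - 5) - (144 - 1*(-213)) = -10 - (144 + 213) = -10 - 1*357 = -10 - 357 = -367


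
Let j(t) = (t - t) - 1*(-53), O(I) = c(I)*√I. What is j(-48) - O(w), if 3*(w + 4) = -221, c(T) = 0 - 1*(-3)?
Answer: 53 - I*√699 ≈ 53.0 - 26.439*I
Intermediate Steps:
c(T) = 3 (c(T) = 0 + 3 = 3)
w = -233/3 (w = -4 + (⅓)*(-221) = -4 - 221/3 = -233/3 ≈ -77.667)
O(I) = 3*√I
j(t) = 53 (j(t) = 0 + 53 = 53)
j(-48) - O(w) = 53 - 3*√(-233/3) = 53 - 3*I*√699/3 = 53 - I*√699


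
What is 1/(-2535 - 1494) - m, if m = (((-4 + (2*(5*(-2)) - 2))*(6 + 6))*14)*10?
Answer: 175986719/4029 ≈ 43680.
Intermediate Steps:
m = -43680 (m = (((-4 + (2*(-10) - 2))*12)*14)*10 = (((-4 + (-20 - 2))*12)*14)*10 = (((-4 - 22)*12)*14)*10 = (-26*12*14)*10 = -312*14*10 = -4368*10 = -43680)
1/(-2535 - 1494) - m = 1/(-2535 - 1494) - 1*(-43680) = 1/(-4029) + 43680 = -1/4029 + 43680 = 175986719/4029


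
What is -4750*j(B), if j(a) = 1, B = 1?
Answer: -4750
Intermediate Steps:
-4750*j(B) = -4750*1 = -4750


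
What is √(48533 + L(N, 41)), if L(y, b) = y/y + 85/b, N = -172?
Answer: √81589139/41 ≈ 220.31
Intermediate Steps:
L(y, b) = 1 + 85/b
√(48533 + L(N, 41)) = √(48533 + (85 + 41)/41) = √(48533 + (1/41)*126) = √(48533 + 126/41) = √(1989979/41) = √81589139/41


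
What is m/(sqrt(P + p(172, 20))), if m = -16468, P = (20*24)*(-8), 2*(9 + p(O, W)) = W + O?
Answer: 16468*I*sqrt(417)/1251 ≈ 268.81*I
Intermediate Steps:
p(O, W) = -9 + O/2 + W/2 (p(O, W) = -9 + (W + O)/2 = -9 + (O + W)/2 = -9 + (O/2 + W/2) = -9 + O/2 + W/2)
P = -3840 (P = 480*(-8) = -3840)
m/(sqrt(P + p(172, 20))) = -16468/sqrt(-3840 + (-9 + (1/2)*172 + (1/2)*20)) = -16468/sqrt(-3840 + (-9 + 86 + 10)) = -16468/sqrt(-3840 + 87) = -16468*(-I*sqrt(417)/1251) = -(-16468)*I*sqrt(417)/1251 = 16468*I*sqrt(417)/1251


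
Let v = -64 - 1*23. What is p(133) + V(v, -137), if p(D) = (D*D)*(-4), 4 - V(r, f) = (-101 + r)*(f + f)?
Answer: -122264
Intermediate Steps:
v = -87 (v = -64 - 23 = -87)
V(r, f) = 4 - 2*f*(-101 + r) (V(r, f) = 4 - (-101 + r)*(f + f) = 4 - (-101 + r)*2*f = 4 - 2*f*(-101 + r))
p(D) = -4*D**2 (p(D) = D**2*(-4) = -4*D**2)
p(133) + V(v, -137) = -4*133**2 + (4 + 202*(-137) - 2*(-137)*(-87)) = -4*17689 + (4 - 27674 - 23838) = -70756 - 51508 = -122264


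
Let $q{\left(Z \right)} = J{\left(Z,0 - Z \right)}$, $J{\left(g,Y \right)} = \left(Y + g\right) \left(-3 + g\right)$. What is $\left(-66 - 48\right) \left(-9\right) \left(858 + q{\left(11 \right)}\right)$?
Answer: $880308$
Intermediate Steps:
$J{\left(g,Y \right)} = \left(-3 + g\right) \left(Y + g\right)$
$q{\left(Z \right)} = 0$ ($q{\left(Z \right)} = Z^{2} - 3 \left(0 - Z\right) - 3 Z + \left(0 - Z\right) Z = Z^{2} - 3 \left(- Z\right) - 3 Z + - Z Z = Z^{2} + 3 Z - 3 Z - Z^{2} = 0$)
$\left(-66 - 48\right) \left(-9\right) \left(858 + q{\left(11 \right)}\right) = \left(-66 - 48\right) \left(-9\right) \left(858 + 0\right) = \left(-66 - 48\right) \left(-9\right) 858 = \left(-114\right) \left(-9\right) 858 = 1026 \cdot 858 = 880308$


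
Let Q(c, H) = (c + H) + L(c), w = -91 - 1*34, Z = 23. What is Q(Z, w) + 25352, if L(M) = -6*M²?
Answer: 22076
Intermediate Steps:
w = -125 (w = -91 - 34 = -125)
Q(c, H) = H + c - 6*c² (Q(c, H) = (c + H) - 6*c² = (H + c) - 6*c² = H + c - 6*c²)
Q(Z, w) + 25352 = (-125 + 23 - 6*23²) + 25352 = (-125 + 23 - 6*529) + 25352 = (-125 + 23 - 3174) + 25352 = -3276 + 25352 = 22076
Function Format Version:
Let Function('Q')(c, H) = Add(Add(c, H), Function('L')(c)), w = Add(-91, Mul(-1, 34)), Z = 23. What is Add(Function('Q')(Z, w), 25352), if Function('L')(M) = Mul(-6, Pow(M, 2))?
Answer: 22076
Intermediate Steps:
w = -125 (w = Add(-91, -34) = -125)
Function('Q')(c, H) = Add(H, c, Mul(-6, Pow(c, 2))) (Function('Q')(c, H) = Add(Add(c, H), Mul(-6, Pow(c, 2))) = Add(Add(H, c), Mul(-6, Pow(c, 2))) = Add(H, c, Mul(-6, Pow(c, 2))))
Add(Function('Q')(Z, w), 25352) = Add(Add(-125, 23, Mul(-6, Pow(23, 2))), 25352) = Add(Add(-125, 23, Mul(-6, 529)), 25352) = Add(Add(-125, 23, -3174), 25352) = Add(-3276, 25352) = 22076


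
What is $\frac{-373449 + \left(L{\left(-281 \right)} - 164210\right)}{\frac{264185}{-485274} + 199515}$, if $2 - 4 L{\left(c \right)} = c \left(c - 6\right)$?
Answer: $- \frac{541391327997}{193638355850} \approx -2.7959$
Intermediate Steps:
$L{\left(c \right)} = \frac{1}{2} - \frac{c \left(-6 + c\right)}{4}$ ($L{\left(c \right)} = \frac{1}{2} - \frac{c \left(c - 6\right)}{4} = \frac{1}{2} - \frac{c \left(-6 + c\right)}{4}$)
$\frac{-373449 + \left(L{\left(-281 \right)} - 164210\right)}{\frac{264185}{-485274} + 199515} = \frac{-373449 + \left(\left(\frac{1}{2} - \frac{\left(-281\right)^{2}}{4} + \frac{3}{2} \left(-281\right)\right) - 164210\right)}{\frac{264185}{-485274} + 199515} = \frac{-373449 - \frac{737485}{4}}{264185 \left(- \frac{1}{485274}\right) + 199515} = \frac{-373449 - \frac{737485}{4}}{- \frac{264185}{485274} + 199515} = \frac{-373449 - \frac{737485}{4}}{\frac{96819177925}{485274}} = \left(-373449 - \frac{737485}{4}\right) \frac{485274}{96819177925} = \left(- \frac{2231281}{4}\right) \frac{485274}{96819177925} = - \frac{541391327997}{193638355850}$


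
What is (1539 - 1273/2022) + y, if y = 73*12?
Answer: 4881857/2022 ≈ 2414.4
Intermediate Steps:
y = 876
(1539 - 1273/2022) + y = (1539 - 1273/2022) + 876 = 3110585/2022 + 876 = 4881857/2022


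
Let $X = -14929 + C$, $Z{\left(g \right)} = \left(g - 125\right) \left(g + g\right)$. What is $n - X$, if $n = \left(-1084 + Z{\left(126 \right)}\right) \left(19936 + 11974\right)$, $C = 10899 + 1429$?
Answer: $-26546519$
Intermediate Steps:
$C = 12328$
$Z{\left(g \right)} = 2 g \left(-125 + g\right)$ ($Z{\left(g \right)} = \left(-125 + g\right) 2 g = 2 g \left(-125 + g\right)$)
$X = -2601$ ($X = -14929 + 12328 = -2601$)
$n = -26549120$ ($n = \left(-1084 + 2 \cdot 126 \left(-125 + 126\right)\right) \left(19936 + 11974\right) = \left(-1084 + 2 \cdot 126 \cdot 1\right) 31910 = \left(-1084 + 252\right) 31910 = \left(-832\right) 31910 = -26549120$)
$n - X = -26549120 - -2601 = -26549120 + 2601 = -26546519$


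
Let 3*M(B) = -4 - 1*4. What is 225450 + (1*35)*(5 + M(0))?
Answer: 676595/3 ≈ 2.2553e+5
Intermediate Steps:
M(B) = -8/3 (M(B) = (-4 - 1*4)/3 = (-4 - 4)/3 = (⅓)*(-8) = -8/3)
225450 + (1*35)*(5 + M(0)) = 225450 + (1*35)*(5 - 8/3) = 225450 + 35*(7/3) = 225450 + 245/3 = 676595/3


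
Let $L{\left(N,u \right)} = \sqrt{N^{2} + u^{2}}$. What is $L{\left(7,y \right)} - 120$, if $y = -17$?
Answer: $-120 + 13 \sqrt{2} \approx -101.62$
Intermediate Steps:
$L{\left(7,y \right)} - 120 = \sqrt{7^{2} + \left(-17\right)^{2}} - 120 = \sqrt{49 + 289} - 120 = \sqrt{338} - 120 = 13 \sqrt{2} - 120 = -120 + 13 \sqrt{2}$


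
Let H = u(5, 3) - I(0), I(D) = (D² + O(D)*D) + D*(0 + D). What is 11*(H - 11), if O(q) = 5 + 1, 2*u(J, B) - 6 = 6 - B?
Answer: -143/2 ≈ -71.500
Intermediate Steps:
u(J, B) = 6 - B/2 (u(J, B) = 3 + (6 - B)/2 = 3 + (3 - B/2) = 6 - B/2)
O(q) = 6
I(D) = 2*D² + 6*D (I(D) = (D² + 6*D) + D*(0 + D) = (D² + 6*D) + D*D = (D² + 6*D) + D² = 2*D² + 6*D)
H = 9/2 (H = (6 - ½*3) - 2*0*(3 + 0) = (6 - 3/2) - 2*0*3 = 9/2 - 1*0 = 9/2 + 0 = 9/2 ≈ 4.5000)
11*(H - 11) = 11*(9/2 - 11) = 11*(-13/2) = -143/2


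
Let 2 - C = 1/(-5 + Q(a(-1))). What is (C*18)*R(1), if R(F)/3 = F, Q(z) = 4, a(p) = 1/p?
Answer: 162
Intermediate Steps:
C = 3 (C = 2 - 1/(-5 + 4) = 2 - 1/(-1) = 2 - 1*(-1) = 2 + 1 = 3)
R(F) = 3*F
(C*18)*R(1) = (3*18)*(3*1) = 54*3 = 162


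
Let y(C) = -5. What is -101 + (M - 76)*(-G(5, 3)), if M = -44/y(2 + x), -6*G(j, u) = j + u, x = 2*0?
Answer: -953/5 ≈ -190.60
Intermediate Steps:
x = 0
G(j, u) = -j/6 - u/6 (G(j, u) = -(j + u)/6 = -j/6 - u/6)
M = 44/5 (M = -44/(-5) = -44*(-⅕) = 44/5 ≈ 8.8000)
-101 + (M - 76)*(-G(5, 3)) = -101 + (44/5 - 76)*(-(-⅙*5 - ⅙*3)) = -101 - (-336)*(-⅚ - ½)/5 = -101 - (-336)*(-4)/(5*3) = -101 - 336/5*4/3 = -101 - 448/5 = -953/5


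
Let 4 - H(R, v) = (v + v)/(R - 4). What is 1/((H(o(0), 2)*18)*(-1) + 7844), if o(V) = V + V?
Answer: 1/7754 ≈ 0.00012897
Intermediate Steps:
o(V) = 2*V
H(R, v) = 4 - 2*v/(-4 + R) (H(R, v) = 4 - (v + v)/(R - 4) = 4 - 2*v/(-4 + R))
1/((H(o(0), 2)*18)*(-1) + 7844) = 1/(((2*(-8 - 1*2 + 2*(2*0))/(-4 + 2*0))*18)*(-1) + 7844) = 1/(((2*(-8 - 2 + 2*0)/(-4 + 0))*18)*(-1) + 7844) = 1/(((2*(-8 - 2 + 0)/(-4))*18)*(-1) + 7844) = 1/(((2*(-¼)*(-10))*18)*(-1) + 7844) = 1/((5*18)*(-1) + 7844) = 1/(90*(-1) + 7844) = 1/(-90 + 7844) = 1/7754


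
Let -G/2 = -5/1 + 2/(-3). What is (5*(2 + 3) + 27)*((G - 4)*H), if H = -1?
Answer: -1144/3 ≈ -381.33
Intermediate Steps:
G = 34/3 (G = -2*(-5/1 + 2/(-3)) = -2*(-5*1 + 2*(-⅓)) = -2*(-5 - ⅔) = -2*(-17/3) = 34/3 ≈ 11.333)
(5*(2 + 3) + 27)*((G - 4)*H) = (5*(2 + 3) + 27)*((34/3 - 4)*(-1)) = (5*5 + 27)*((22/3)*(-1)) = (25 + 27)*(-22/3) = 52*(-22/3) = -1144/3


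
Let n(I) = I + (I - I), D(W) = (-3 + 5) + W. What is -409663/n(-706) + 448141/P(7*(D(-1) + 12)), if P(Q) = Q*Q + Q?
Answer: 1873043091/2955316 ≈ 633.79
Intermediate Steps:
D(W) = 2 + W
P(Q) = Q + Q**2 (P(Q) = Q**2 + Q = Q + Q**2)
n(I) = I (n(I) = I + 0 = I)
-409663/n(-706) + 448141/P(7*(D(-1) + 12)) = -409663/(-706) + 448141/(((7*((2 - 1) + 12))*(1 + 7*((2 - 1) + 12)))) = -409663*(-1/706) + 448141/(((7*(1 + 12))*(1 + 7*(1 + 12)))) = 409663/706 + 448141/(((7*13)*(1 + 7*13))) = 409663/706 + 448141/((91*(1 + 91))) = 409663/706 + 448141/((91*92)) = 409663/706 + 448141/8372 = 1873043091/2955316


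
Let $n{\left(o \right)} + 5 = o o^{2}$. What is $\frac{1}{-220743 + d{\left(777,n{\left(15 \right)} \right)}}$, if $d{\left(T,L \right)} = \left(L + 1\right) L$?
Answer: $\frac{1}{11139527} \approx 8.977 \cdot 10^{-8}$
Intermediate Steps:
$n{\left(o \right)} = -5 + o^{3}$ ($n{\left(o \right)} = -5 + o o^{2} = -5 + o^{3}$)
$d{\left(T,L \right)} = L \left(1 + L\right)$ ($d{\left(T,L \right)} = \left(1 + L\right) L = L \left(1 + L\right)$)
$\frac{1}{-220743 + d{\left(777,n{\left(15 \right)} \right)}} = \frac{1}{-220743 + \left(-5 + 15^{3}\right) \left(1 - \left(5 - 15^{3}\right)\right)} = \frac{1}{-220743 + \left(-5 + 3375\right) \left(1 + \left(-5 + 3375\right)\right)} = \frac{1}{-220743 + 3370 \left(1 + 3370\right)} = \frac{1}{-220743 + 3370 \cdot 3371} = \frac{1}{-220743 + 11360270} = \frac{1}{11139527}$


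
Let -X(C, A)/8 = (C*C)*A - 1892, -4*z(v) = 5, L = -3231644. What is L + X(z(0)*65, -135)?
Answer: 7826359/2 ≈ 3.9132e+6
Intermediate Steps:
z(v) = -5/4 (z(v) = -¼*5 = -5/4)
X(C, A) = 15136 - 8*A*C² (X(C, A) = -8*((C*C)*A - 1892) = -8*(C²*A - 1892) = -8*(A*C² - 1892) = -8*(-1892 + A*C²) = 15136 - 8*A*C²)
L + X(z(0)*65, -135) = -3231644 + (15136 - 8*(-135)*(-5/4*65)²) = -3231644 + (15136 - 8*(-135)*(-325/4)²) = -3231644 + (15136 - 8*(-135)*105625/16) = -3231644 + (15136 + 14259375/2) = -3231644 + 14289647/2 = 7826359/2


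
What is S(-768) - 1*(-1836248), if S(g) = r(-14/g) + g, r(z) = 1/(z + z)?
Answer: 12848552/7 ≈ 1.8355e+6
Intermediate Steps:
r(z) = 1/(2*z)
S(g) = 27*g/28 (S(g) = 1/(2*((-14/g))) + g = (-g/14)/2 + g = -g/28 + g = 27*g/28)
S(-768) - 1*(-1836248) = (27/28)*(-768) - 1*(-1836248) = -5184/7 + 1836248 = 12848552/7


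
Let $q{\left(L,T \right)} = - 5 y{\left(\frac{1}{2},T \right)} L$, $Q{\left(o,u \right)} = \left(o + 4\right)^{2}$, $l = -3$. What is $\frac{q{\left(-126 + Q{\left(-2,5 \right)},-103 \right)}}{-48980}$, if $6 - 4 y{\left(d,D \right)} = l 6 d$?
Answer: $- \frac{915}{19592} \approx -0.046703$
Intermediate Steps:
$y{\left(d,D \right)} = \frac{3}{2} + \frac{9 d}{2}$ ($y{\left(d,D \right)} = \frac{3}{2} - \frac{\left(-3\right) 6 d}{4} = \frac{3}{2} - \frac{\left(-18\right) d}{4} = \frac{3}{2} + \frac{9 d}{2}$)
$Q{\left(o,u \right)} = \left(4 + o\right)^{2}$
$q{\left(L,T \right)} = - \frac{75 L}{4}$ ($q{\left(L,T \right)} = - 5 \left(\frac{3}{2} + \frac{9}{2 \cdot 2}\right) L = - 5 \left(\frac{3}{2} + \frac{9}{2} \cdot \frac{1}{2}\right) L = - 5 \left(\frac{3}{2} + \frac{9}{4}\right) L = \left(-5\right) \frac{15}{4} L = - \frac{75 L}{4}$)
$\frac{q{\left(-126 + Q{\left(-2,5 \right)},-103 \right)}}{-48980} = \frac{\left(- \frac{75}{4}\right) \left(-126 + \left(4 - 2\right)^{2}\right)}{-48980} = - \frac{75 \left(-126 + 2^{2}\right)}{4} \left(- \frac{1}{48980}\right) = - \frac{75 \left(-126 + 4\right)}{4} \left(- \frac{1}{48980}\right) = \left(- \frac{75}{4}\right) \left(-122\right) \left(- \frac{1}{48980}\right) = \frac{4575}{2} \left(- \frac{1}{48980}\right) = - \frac{915}{19592}$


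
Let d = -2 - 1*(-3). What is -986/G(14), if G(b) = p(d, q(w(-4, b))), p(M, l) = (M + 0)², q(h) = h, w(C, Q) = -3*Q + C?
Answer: -986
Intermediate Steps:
w(C, Q) = C - 3*Q
d = 1 (d = -2 + 3 = 1)
p(M, l) = M²
G(b) = 1 (G(b) = 1² = 1)
-986/G(14) = -986/1 = -986*1 = -986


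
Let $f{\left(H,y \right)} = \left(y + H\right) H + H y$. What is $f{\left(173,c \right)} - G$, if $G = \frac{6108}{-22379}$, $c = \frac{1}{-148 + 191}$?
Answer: $\frac{28808592691}{962297} \approx 29937.0$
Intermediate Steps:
$c = \frac{1}{43} \approx 0.023256$
$G = - \frac{6108}{22379}$ ($G = 6108 \left(- \frac{1}{22379}\right) = - \frac{6108}{22379} \approx -0.27293$)
$f{\left(H,y \right)} = H y + H \left(H + y\right)$ ($f{\left(H,y \right)} = \left(H + y\right) H + H y = H \left(H + y\right) + H y = H y + H \left(H + y\right)$)
$f{\left(173,c \right)} - G = 173 \left(173 + 2 \cdot \frac{1}{43}\right) - - \frac{6108}{22379} = 173 \left(173 + \frac{2}{43}\right) + \frac{6108}{22379} = 173 \cdot \frac{7441}{43} + \frac{6108}{22379} = \frac{1287293}{43} + \frac{6108}{22379} = \frac{28808592691}{962297}$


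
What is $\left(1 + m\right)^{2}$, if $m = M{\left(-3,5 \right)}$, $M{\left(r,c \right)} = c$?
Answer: $36$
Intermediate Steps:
$m = 5$
$\left(1 + m\right)^{2} = \left(1 + 5\right)^{2} = 6^{2} = 36$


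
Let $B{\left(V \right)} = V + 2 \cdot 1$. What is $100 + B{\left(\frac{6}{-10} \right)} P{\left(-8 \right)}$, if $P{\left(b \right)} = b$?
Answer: $\frac{444}{5} \approx 88.8$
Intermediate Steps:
$B{\left(V \right)} = 2 + V$ ($B{\left(V \right)} = V + 2 = 2 + V$)
$100 + B{\left(\frac{6}{-10} \right)} P{\left(-8 \right)} = 100 + \left(2 + \frac{6}{-10}\right) \left(-8\right) = 100 + \left(2 + 6 \left(- \frac{1}{10}\right)\right) \left(-8\right) = 100 + \left(2 - \frac{3}{5}\right) \left(-8\right) = 100 + \frac{7}{5} \left(-8\right) = 100 - \frac{56}{5} = \frac{444}{5}$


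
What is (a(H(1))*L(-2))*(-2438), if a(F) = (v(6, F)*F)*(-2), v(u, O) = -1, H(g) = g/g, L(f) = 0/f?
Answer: 0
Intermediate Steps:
L(f) = 0
H(g) = 1
a(F) = 2*F (a(F) = -F*(-2) = 2*F)
(a(H(1))*L(-2))*(-2438) = ((2*1)*0)*(-2438) = (2*0)*(-2438) = 0*(-2438) = 0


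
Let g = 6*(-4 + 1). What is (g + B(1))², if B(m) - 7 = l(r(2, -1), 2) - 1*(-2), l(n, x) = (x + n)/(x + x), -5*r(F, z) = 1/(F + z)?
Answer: 29241/400 ≈ 73.103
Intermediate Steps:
r(F, z) = -1/(5*(F + z))
l(n, x) = (n + x)/(2*x) (l(n, x) = (n + x)/((2*x)) = (n + x)*(1/(2*x)) = (n + x)/(2*x))
g = -18 (g = 6*(-3) = -18)
B(m) = 189/20 (B(m) = 7 + ((½)*(-1/(5*2 + 5*(-1)) + 2)/2 - 1*(-2)) = 7 + ((½)*(½)*(-1/(10 - 5) + 2) + 2) = 7 + ((½)*(½)*(-1/5 + 2) + 2) = 7 + ((½)*(½)*(-1*⅕ + 2) + 2) = 7 + ((½)*(½)*(-⅕ + 2) + 2) = 7 + ((½)*(½)*(9/5) + 2) = 7 + (9/20 + 2) = 7 + 49/20 = 189/20)
(g + B(1))² = (-18 + 189/20)² = (-171/20)² = 29241/400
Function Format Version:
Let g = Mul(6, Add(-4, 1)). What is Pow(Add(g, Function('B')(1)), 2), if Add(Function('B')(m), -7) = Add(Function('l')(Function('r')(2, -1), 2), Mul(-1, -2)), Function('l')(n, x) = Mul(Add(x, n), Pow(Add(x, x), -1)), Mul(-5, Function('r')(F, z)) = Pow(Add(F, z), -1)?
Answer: Rational(29241, 400) ≈ 73.103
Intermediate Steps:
Function('r')(F, z) = Mul(Rational(-1, 5), Pow(Add(F, z), -1))
Function('l')(n, x) = Mul(Rational(1, 2), Pow(x, -1), Add(n, x)) (Function('l')(n, x) = Mul(Add(n, x), Pow(Mul(2, x), -1)) = Mul(Add(n, x), Mul(Rational(1, 2), Pow(x, -1))) = Mul(Rational(1, 2), Pow(x, -1), Add(n, x)))
g = -18 (g = Mul(6, -3) = -18)
Function('B')(m) = Rational(189, 20) (Function('B')(m) = Add(7, Add(Mul(Rational(1, 2), Pow(2, -1), Add(Mul(-1, Pow(Add(Mul(5, 2), Mul(5, -1)), -1)), 2)), Mul(-1, -2))) = Add(7, Add(Mul(Rational(1, 2), Rational(1, 2), Add(Mul(-1, Pow(Add(10, -5), -1)), 2)), 2)) = Add(7, Add(Mul(Rational(1, 2), Rational(1, 2), Add(Mul(-1, Pow(5, -1)), 2)), 2)) = Add(7, Add(Mul(Rational(1, 2), Rational(1, 2), Add(Mul(-1, Rational(1, 5)), 2)), 2)) = Add(7, Add(Mul(Rational(1, 2), Rational(1, 2), Add(Rational(-1, 5), 2)), 2)) = Add(7, Add(Mul(Rational(1, 2), Rational(1, 2), Rational(9, 5)), 2)) = Add(7, Add(Rational(9, 20), 2)) = Add(7, Rational(49, 20)) = Rational(189, 20))
Pow(Add(g, Function('B')(1)), 2) = Pow(Add(-18, Rational(189, 20)), 2) = Pow(Rational(-171, 20), 2) = Rational(29241, 400)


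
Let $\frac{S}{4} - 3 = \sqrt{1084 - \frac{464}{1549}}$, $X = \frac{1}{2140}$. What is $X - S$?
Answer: $- \frac{25679}{2140} - \frac{8 \sqrt{650057987}}{1549} \approx -143.68$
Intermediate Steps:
$X = \frac{1}{2140} \approx 0.00046729$
$S = 12 + \frac{8 \sqrt{650057987}}{1549}$ ($S = 12 + 4 \sqrt{1084 - \frac{464}{1549}} = 12 + 4 \sqrt{\frac{1678652}{1549}} = 12 + 4 \frac{2 \sqrt{650057987}}{1549} = 12 + \frac{8 \sqrt{650057987}}{1549} \approx 143.68$)
$X - S = \frac{1}{2140} - \left(12 + \frac{8 \sqrt{650057987}}{1549}\right) = - \frac{25679}{2140} - \frac{8 \sqrt{650057987}}{1549}$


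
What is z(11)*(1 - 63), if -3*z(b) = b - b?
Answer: 0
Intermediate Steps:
z(b) = 0 (z(b) = -(b - b)/3 = -1/3*0 = 0)
z(11)*(1 - 63) = 0*(1 - 63) = 0*(-62) = 0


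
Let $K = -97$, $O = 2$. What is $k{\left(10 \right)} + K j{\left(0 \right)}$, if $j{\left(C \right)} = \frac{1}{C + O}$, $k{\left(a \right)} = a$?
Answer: $- \frac{77}{2} \approx -38.5$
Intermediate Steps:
$j{\left(C \right)} = \frac{1}{2 + C}$ ($j{\left(C \right)} = \frac{1}{C + 2} = \frac{1}{2 + C}$)
$k{\left(10 \right)} + K j{\left(0 \right)} = 10 - \frac{97}{2 + 0} = 10 - \frac{97}{2} = - \frac{77}{2}$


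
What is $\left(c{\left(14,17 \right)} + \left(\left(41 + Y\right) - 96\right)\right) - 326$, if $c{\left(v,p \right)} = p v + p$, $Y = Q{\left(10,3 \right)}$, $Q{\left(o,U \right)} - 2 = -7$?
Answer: $-131$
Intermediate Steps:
$Q{\left(o,U \right)} = -5$ ($Q{\left(o,U \right)} = 2 - 7 = -5$)
$Y = -5$
$c{\left(v,p \right)} = p + p v$
$\left(c{\left(14,17 \right)} + \left(\left(41 + Y\right) - 96\right)\right) - 326 = \left(17 \left(1 + 14\right) + \left(\left(41 - 5\right) - 96\right)\right) - 326 = \left(17 \cdot 15 + \left(36 - 96\right)\right) - 326 = \left(255 - 60\right) - 326 = 195 - 326 = -131$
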